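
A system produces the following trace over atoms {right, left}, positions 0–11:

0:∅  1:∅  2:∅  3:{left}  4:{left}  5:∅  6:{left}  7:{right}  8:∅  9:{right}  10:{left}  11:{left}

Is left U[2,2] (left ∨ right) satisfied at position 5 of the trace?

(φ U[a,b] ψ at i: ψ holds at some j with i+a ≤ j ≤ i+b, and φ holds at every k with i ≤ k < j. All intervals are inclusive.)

Need some j in [7,7] with (left ∨ right), and left at every k in [5,j-1].
  j=7: (left ∨ right) holds, but left fails at k=5 → not this j.
No j in the window works → until fails.

No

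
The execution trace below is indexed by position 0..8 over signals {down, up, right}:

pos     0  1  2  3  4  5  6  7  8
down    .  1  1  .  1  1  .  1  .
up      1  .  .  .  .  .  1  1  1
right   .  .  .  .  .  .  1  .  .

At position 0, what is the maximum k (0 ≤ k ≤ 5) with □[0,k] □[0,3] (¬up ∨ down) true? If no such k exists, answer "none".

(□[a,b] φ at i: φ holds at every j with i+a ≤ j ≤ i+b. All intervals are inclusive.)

none

□[0,3] (¬up ∨ down) must hold from j=0 onward; find where it first fails.
  j=0: fails → no k works.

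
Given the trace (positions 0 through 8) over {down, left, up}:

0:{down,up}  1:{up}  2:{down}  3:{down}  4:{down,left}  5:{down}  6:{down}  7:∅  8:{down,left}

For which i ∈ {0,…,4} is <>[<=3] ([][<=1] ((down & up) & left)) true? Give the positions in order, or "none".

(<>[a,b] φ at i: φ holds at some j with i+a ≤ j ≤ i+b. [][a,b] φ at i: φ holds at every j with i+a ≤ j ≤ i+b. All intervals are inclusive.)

none

Evaluate at each i in [0,4]:
  i=0: ✗ (none in [0,3])
  i=1: ✗ (none in [1,4])
  i=2: ✗ (none in [2,5])
  i=3: ✗ (none in [3,6])
  i=4: ✗ (none in [4,7])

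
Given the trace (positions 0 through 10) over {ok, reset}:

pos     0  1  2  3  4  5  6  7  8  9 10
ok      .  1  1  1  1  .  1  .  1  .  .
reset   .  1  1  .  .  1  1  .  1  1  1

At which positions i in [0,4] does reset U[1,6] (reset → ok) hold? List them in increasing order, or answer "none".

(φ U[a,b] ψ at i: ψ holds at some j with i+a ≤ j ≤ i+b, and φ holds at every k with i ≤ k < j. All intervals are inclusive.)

1, 2

Evaluate at each i in [0,4]:
  i=0: ✗ (lhs fails at k=0 before rhs at j=1)
  i=1: ✓ (rhs at j=2; lhs holds on [1,1])
  i=2: ✓ (rhs at j=3; lhs holds on [2,2])
  i=3: ✗ (lhs fails at k=3 before rhs at j=4)
  i=4: ✗ (lhs fails at k=4 before rhs at j=6)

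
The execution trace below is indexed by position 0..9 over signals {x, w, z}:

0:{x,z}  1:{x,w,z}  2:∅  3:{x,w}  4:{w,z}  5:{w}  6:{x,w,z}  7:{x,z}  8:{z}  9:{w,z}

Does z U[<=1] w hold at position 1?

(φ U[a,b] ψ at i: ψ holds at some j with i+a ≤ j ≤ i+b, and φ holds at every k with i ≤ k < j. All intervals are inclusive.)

Need some j in [1,2] with w, and z at every k in [1,j-1].
  j=1: w holds; no prefix to check → satisfied.

Holds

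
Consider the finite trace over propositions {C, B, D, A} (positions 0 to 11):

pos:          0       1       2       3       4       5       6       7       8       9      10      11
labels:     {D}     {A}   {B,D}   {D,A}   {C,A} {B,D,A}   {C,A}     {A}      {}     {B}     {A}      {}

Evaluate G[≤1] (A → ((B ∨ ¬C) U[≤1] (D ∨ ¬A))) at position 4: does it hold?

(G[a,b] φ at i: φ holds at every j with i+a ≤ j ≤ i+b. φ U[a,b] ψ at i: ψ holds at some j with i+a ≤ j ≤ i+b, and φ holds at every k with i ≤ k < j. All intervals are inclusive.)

False

Check (A → ((B ∨ ¬C) U[≤1] (D ∨ ¬A))) at every j in [4,5]:
  j=4: antecedent true; consequent fails → ✗
  j=5: antecedent true; consequent holds → ✓
Fails at j=4 → formula fails.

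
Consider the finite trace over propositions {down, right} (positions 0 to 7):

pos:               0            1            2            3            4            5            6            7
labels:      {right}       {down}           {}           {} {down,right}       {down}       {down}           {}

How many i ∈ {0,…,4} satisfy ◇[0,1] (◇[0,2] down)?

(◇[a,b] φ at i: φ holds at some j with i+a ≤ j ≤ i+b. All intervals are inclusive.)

5

Evaluate at each i in [0,4]:
  i=0: ✓ (witness j=0)
  i=1: ✓ (witness j=1)
  i=2: ✓ (witness j=2)
  i=3: ✓ (witness j=3)
  i=4: ✓ (witness j=4)
Positions where it holds: {0, 1, 2, 3, 4} → 5.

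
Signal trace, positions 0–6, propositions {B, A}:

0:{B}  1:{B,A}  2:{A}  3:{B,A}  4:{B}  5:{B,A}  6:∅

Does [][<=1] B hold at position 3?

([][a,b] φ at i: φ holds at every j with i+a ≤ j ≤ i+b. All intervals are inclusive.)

Check B at every j in [3,4]:
  j=3: true
  j=4: true
All positions satisfy it → formula holds.

True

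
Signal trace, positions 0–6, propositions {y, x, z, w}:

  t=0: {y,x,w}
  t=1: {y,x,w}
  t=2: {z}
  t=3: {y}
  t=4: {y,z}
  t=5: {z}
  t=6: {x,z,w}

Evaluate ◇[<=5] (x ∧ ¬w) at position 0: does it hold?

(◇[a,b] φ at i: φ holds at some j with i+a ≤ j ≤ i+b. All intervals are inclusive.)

Does not hold

Check (x ∧ ¬w) at each j in [0,5]:
  j=0: false
  j=1: false
  j=2: false
  j=3: false
  j=4: false
  j=5: false
No position in the window satisfies it → formula fails.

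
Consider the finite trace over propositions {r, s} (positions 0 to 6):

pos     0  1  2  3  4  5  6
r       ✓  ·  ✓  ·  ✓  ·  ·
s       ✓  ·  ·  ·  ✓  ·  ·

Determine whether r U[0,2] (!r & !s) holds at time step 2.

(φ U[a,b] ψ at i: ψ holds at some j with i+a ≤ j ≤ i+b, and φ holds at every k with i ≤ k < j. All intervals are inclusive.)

Holds

Need some j in [2,4] with (!r & !s), and r at every k in [2,j-1].
  j=2: (!r & !s) false.
  j=3: (!r & !s) holds; r holds at every k in [2,2] → satisfied.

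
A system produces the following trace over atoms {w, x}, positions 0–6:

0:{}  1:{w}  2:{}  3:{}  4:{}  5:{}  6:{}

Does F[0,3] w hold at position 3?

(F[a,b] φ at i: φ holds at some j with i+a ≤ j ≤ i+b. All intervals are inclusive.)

Check w at each j in [3,6]:
  j=3: false
  j=4: false
  j=5: false
  j=6: false
No position in the window satisfies it → formula fails.

False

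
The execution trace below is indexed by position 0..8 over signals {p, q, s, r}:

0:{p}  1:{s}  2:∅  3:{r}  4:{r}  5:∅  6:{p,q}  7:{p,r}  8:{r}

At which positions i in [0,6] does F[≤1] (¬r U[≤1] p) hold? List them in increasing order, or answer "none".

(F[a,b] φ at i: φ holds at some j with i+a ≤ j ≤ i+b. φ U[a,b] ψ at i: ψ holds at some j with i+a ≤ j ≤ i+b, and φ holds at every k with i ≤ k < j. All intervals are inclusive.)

0, 4, 5, 6

Evaluate at each i in [0,6]:
  i=0: ✓ (witness j=0)
  i=1: ✗ (none in [1,2])
  i=2: ✗ (none in [2,3])
  i=3: ✗ (none in [3,4])
  i=4: ✓ (witness j=5)
  i=5: ✓ (witness j=5)
  i=6: ✓ (witness j=6)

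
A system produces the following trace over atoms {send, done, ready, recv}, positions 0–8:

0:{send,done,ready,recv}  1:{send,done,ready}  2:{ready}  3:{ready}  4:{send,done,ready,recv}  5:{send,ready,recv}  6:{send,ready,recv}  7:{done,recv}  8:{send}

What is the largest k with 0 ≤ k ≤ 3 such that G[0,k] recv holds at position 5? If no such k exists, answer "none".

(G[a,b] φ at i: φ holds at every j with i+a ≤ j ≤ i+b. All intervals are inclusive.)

recv must hold from j=5 onward; find where it first fails.
  j=5: holds
  j=6: holds
  j=7: holds
  j=8: fails
Holds on [5,7], so largest k = 2.

2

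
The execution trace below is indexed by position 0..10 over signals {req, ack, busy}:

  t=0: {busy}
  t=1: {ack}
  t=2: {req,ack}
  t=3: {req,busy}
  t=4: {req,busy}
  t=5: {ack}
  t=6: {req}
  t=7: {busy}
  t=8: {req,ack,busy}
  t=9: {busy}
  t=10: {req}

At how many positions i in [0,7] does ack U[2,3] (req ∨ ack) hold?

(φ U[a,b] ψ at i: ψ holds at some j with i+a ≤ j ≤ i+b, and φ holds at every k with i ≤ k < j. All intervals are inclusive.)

Evaluate at each i in [0,7]:
  i=0: ✗ (lhs fails at k=0 before rhs at j=2)
  i=1: ✓ (rhs at j=3; lhs holds on [1,2])
  i=2: ✗ (lhs fails at k=3 before rhs at j=4)
  i=3: ✗ (lhs fails at k=3 before rhs at j=5)
  i=4: ✗ (lhs fails at k=4 before rhs at j=6)
  i=5: ✗ (lhs fails at k=6 before rhs at j=8)
  i=6: ✗ (lhs fails at k=6 before rhs at j=8)
  i=7: ✗ (lhs fails at k=7 before rhs at j=10)
Positions where it holds: {1} → 1.

1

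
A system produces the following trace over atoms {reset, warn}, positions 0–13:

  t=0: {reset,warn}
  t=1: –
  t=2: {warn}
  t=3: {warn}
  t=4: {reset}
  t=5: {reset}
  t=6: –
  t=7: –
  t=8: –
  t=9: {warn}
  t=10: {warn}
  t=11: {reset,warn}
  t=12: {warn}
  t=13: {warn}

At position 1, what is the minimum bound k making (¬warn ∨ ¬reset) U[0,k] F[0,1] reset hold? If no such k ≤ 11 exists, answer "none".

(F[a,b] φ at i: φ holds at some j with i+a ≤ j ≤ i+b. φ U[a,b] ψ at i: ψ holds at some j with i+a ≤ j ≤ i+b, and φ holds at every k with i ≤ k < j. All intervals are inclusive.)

Need earliest j ≥ 1 with F[0,1] reset, and (¬warn ∨ ¬reset) at every k in [1,j-1].
  j=1: rhs fails.
  j=2: rhs fails.
  j=3: rhs holds; lhs holds on [1,2]. k = 2.

2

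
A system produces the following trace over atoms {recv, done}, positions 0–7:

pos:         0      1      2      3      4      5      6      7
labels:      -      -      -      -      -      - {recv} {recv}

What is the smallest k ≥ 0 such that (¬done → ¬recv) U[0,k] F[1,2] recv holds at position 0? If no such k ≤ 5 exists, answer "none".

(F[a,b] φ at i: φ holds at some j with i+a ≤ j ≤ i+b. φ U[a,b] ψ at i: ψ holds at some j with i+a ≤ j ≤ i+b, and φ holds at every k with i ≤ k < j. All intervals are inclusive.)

4

Need earliest j ≥ 0 with F[1,2] recv, and (¬done → ¬recv) at every k in [0,j-1].
  j=0: rhs fails.
  j=1: rhs fails.
  j=2: rhs fails.
  j=3: rhs fails.
  j=4: rhs holds; lhs holds on [0,3]. k = 4.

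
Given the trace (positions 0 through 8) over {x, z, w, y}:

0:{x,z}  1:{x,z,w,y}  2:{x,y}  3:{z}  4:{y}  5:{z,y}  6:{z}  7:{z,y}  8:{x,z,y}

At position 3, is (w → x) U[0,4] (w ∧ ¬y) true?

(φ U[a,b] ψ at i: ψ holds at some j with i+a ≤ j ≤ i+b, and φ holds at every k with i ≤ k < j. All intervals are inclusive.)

Need some j in [3,7] with (w ∧ ¬y), and (w → x) at every k in [3,j-1].
  j=3: (w ∧ ¬y) false.
  j=4: (w ∧ ¬y) false.
  j=5: (w ∧ ¬y) false.
  j=6: (w ∧ ¬y) false.
  j=7: (w ∧ ¬y) false.
No j in the window works → until fails.

False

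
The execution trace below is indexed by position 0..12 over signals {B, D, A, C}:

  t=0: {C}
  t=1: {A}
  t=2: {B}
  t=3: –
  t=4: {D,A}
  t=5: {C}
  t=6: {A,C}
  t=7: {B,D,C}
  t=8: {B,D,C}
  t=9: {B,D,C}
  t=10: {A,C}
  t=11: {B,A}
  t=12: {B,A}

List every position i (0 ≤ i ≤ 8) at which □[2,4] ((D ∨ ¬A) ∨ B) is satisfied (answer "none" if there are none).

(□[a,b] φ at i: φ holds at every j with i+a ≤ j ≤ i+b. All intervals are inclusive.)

Evaluate at each i in [0,8]:
  i=0: ✓ (all of [2,4])
  i=1: ✓ (all of [3,5])
  i=2: ✗ (fails at j=6)
  i=3: ✗ (fails at j=6)
  i=4: ✗ (fails at j=6)
  i=5: ✓ (all of [7,9])
  i=6: ✗ (fails at j=10)
  i=7: ✗ (fails at j=10)
  i=8: ✗ (fails at j=10)

0, 1, 5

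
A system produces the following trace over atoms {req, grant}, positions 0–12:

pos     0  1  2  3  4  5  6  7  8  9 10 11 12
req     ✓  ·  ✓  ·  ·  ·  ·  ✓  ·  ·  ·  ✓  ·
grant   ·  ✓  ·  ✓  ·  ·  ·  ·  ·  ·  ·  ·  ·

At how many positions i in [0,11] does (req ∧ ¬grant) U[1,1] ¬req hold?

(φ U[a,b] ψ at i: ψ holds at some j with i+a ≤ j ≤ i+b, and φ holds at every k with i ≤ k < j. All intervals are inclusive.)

4

Evaluate at each i in [0,11]:
  i=0: ✓ (rhs at j=1; lhs holds on [0,0])
  i=1: ✗ (no rhs in [2,2])
  i=2: ✓ (rhs at j=3; lhs holds on [2,2])
  i=3: ✗ (lhs fails at k=3 before rhs at j=4)
  i=4: ✗ (lhs fails at k=4 before rhs at j=5)
  i=5: ✗ (lhs fails at k=5 before rhs at j=6)
  i=6: ✗ (no rhs in [7,7])
  i=7: ✓ (rhs at j=8; lhs holds on [7,7])
  i=8: ✗ (lhs fails at k=8 before rhs at j=9)
  i=9: ✗ (lhs fails at k=9 before rhs at j=10)
  i=10: ✗ (no rhs in [11,11])
  i=11: ✓ (rhs at j=12; lhs holds on [11,11])
Positions where it holds: {0, 2, 7, 11} → 4.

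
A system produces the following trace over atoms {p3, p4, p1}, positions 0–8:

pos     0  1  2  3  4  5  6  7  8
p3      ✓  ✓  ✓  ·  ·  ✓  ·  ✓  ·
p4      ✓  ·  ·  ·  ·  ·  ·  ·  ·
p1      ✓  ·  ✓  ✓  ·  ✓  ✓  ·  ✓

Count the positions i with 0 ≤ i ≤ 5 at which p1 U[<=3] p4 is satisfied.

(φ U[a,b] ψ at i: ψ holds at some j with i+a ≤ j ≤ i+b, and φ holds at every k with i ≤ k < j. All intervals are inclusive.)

1

Evaluate at each i in [0,5]:
  i=0: ✓ (rhs at j=0)
  i=1: ✗ (no rhs in [1,4])
  i=2: ✗ (no rhs in [2,5])
  i=3: ✗ (no rhs in [3,6])
  i=4: ✗ (no rhs in [4,7])
  i=5: ✗ (no rhs in [5,8])
Positions where it holds: {0} → 1.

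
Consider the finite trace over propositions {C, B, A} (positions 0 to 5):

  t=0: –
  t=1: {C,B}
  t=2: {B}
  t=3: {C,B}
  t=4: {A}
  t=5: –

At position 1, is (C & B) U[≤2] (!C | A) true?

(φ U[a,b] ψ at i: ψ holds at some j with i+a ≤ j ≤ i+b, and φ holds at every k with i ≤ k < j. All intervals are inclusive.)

Need some j in [1,3] with (!C | A), and (C & B) at every k in [1,j-1].
  j=1: (!C | A) false.
  j=2: (!C | A) holds; (C & B) holds at every k in [1,1] → satisfied.

Holds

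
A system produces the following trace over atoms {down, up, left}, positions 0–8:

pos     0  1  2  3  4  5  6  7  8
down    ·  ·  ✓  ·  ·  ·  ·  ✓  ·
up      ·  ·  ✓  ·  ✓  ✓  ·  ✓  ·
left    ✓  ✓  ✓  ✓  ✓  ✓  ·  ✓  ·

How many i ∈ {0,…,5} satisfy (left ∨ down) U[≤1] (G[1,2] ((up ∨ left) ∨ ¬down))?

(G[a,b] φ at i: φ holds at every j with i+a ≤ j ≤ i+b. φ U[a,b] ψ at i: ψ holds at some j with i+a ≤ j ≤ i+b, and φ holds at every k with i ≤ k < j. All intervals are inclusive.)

6

Evaluate at each i in [0,5]:
  i=0: ✓ (rhs at j=0)
  i=1: ✓ (rhs at j=1)
  i=2: ✓ (rhs at j=2)
  i=3: ✓ (rhs at j=3)
  i=4: ✓ (rhs at j=4)
  i=5: ✓ (rhs at j=5)
Positions where it holds: {0, 1, 2, 3, 4, 5} → 6.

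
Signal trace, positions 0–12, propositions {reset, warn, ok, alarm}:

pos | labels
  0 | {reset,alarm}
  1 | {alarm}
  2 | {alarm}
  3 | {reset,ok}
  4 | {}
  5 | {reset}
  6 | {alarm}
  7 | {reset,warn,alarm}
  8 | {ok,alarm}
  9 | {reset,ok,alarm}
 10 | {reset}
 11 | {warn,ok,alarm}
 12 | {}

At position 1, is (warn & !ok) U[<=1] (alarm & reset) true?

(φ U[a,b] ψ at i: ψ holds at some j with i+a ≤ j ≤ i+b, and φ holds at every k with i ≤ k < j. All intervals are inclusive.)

No

Need some j in [1,2] with (alarm & reset), and (warn & !ok) at every k in [1,j-1].
  j=1: (alarm & reset) false.
  j=2: (alarm & reset) false.
No j in the window works → until fails.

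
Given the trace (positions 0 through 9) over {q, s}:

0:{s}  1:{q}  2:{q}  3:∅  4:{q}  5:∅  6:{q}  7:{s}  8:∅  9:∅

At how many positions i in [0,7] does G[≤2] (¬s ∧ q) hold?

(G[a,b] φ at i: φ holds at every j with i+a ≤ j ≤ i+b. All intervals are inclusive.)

Evaluate at each i in [0,7]:
  i=0: ✗ (fails at j=0)
  i=1: ✗ (fails at j=3)
  i=2: ✗ (fails at j=3)
  i=3: ✗ (fails at j=3)
  i=4: ✗ (fails at j=5)
  i=5: ✗ (fails at j=5)
  i=6: ✗ (fails at j=7)
  i=7: ✗ (fails at j=7)
Positions where it holds: {} → 0.

0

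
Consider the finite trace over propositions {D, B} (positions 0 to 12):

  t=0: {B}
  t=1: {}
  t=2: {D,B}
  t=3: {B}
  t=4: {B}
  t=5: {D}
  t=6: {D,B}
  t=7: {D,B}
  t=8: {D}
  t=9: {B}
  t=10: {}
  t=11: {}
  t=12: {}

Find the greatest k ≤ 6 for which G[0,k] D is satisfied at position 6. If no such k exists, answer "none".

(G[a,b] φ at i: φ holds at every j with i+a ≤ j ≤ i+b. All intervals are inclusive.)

D must hold from j=6 onward; find where it first fails.
  j=6: holds
  j=7: holds
  j=8: holds
  j=9: fails
Holds on [6,8], so largest k = 2.

2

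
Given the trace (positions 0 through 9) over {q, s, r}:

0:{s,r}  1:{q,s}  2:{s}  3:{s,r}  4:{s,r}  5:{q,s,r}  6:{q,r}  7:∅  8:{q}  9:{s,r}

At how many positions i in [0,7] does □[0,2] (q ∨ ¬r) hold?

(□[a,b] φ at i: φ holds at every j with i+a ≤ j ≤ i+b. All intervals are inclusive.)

2

Evaluate at each i in [0,7]:
  i=0: ✗ (fails at j=0)
  i=1: ✗ (fails at j=3)
  i=2: ✗ (fails at j=3)
  i=3: ✗ (fails at j=3)
  i=4: ✗ (fails at j=4)
  i=5: ✓ (all of [5,7])
  i=6: ✓ (all of [6,8])
  i=7: ✗ (fails at j=9)
Positions where it holds: {5, 6} → 2.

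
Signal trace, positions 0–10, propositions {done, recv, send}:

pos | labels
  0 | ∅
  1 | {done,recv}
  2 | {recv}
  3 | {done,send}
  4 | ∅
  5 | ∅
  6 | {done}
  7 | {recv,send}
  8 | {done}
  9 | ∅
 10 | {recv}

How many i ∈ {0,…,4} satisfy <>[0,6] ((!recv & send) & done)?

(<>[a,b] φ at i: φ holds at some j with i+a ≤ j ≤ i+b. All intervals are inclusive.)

Evaluate at each i in [0,4]:
  i=0: ✓ (witness j=3)
  i=1: ✓ (witness j=3)
  i=2: ✓ (witness j=3)
  i=3: ✓ (witness j=3)
  i=4: ✗ (none in [4,10])
Positions where it holds: {0, 1, 2, 3} → 4.

4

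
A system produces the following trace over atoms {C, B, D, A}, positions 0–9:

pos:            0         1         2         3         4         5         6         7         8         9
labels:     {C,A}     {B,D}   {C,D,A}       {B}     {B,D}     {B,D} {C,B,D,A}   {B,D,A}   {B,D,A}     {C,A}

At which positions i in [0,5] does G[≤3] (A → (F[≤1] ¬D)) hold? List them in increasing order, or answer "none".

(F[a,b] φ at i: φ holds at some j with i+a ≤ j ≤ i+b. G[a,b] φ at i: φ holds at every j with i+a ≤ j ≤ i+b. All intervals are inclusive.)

0, 1, 2

Evaluate at each i in [0,5]:
  i=0: ✓ (all of [0,3])
  i=1: ✓ (all of [1,4])
  i=2: ✓ (all of [2,5])
  i=3: ✗ (fails at j=6)
  i=4: ✗ (fails at j=6)
  i=5: ✗ (fails at j=6)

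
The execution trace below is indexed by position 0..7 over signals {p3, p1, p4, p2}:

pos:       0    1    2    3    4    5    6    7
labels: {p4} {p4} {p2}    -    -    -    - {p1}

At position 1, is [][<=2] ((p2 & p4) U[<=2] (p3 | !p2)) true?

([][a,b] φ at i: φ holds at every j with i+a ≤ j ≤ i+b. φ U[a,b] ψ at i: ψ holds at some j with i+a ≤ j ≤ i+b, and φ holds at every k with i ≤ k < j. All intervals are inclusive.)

Check ((p2 & p4) U[<=2] (p3 | !p2)) at every j in [1,3]:
  j=1: holds
  j=2: fails
  j=3: holds
Fails at j=2 → formula fails.

Does not hold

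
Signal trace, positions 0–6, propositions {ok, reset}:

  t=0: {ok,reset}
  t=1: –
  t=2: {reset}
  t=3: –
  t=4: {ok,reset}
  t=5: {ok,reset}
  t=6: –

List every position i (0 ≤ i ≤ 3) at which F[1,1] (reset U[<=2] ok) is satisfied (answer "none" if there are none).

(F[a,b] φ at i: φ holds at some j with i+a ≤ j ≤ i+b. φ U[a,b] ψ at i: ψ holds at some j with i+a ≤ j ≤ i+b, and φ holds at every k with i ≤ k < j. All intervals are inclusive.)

Evaluate at each i in [0,3]:
  i=0: ✗ (none in [1,1])
  i=1: ✗ (none in [2,2])
  i=2: ✗ (none in [3,3])
  i=3: ✓ (witness j=4)

3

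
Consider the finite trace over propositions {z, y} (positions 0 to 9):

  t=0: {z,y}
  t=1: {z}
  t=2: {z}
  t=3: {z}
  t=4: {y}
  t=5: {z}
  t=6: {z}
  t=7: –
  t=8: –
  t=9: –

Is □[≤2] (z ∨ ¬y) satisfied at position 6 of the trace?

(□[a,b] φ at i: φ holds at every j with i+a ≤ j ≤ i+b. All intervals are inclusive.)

Check (z ∨ ¬y) at every j in [6,8]:
  j=6: true
  j=7: true
  j=8: true
All positions satisfy it → formula holds.

Holds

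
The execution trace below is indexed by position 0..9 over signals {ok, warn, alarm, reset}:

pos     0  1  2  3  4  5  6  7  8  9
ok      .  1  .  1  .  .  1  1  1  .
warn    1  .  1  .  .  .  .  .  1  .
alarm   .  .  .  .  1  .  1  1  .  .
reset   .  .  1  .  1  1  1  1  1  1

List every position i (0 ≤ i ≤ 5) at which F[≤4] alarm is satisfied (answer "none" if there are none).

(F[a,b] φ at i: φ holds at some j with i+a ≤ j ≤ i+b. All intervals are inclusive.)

Evaluate at each i in [0,5]:
  i=0: ✓ (witness j=4)
  i=1: ✓ (witness j=4)
  i=2: ✓ (witness j=4)
  i=3: ✓ (witness j=4)
  i=4: ✓ (witness j=4)
  i=5: ✓ (witness j=6)

0, 1, 2, 3, 4, 5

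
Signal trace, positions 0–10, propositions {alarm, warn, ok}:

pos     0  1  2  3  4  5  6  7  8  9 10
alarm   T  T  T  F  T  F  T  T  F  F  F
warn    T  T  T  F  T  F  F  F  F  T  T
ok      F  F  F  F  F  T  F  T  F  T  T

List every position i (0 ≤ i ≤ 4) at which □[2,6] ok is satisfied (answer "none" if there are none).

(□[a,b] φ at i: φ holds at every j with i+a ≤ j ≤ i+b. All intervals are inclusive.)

Evaluate at each i in [0,4]:
  i=0: ✗ (fails at j=2)
  i=1: ✗ (fails at j=3)
  i=2: ✗ (fails at j=4)
  i=3: ✗ (fails at j=6)
  i=4: ✗ (fails at j=6)

none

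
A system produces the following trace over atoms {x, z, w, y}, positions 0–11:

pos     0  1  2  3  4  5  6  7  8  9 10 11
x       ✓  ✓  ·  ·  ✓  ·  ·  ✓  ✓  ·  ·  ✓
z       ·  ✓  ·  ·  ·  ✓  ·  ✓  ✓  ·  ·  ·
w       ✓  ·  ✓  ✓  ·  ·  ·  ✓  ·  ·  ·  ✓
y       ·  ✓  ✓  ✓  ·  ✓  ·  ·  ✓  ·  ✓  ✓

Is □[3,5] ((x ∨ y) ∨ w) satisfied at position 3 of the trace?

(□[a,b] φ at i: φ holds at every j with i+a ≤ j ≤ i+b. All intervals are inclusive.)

False

Check ((x ∨ y) ∨ w) at every j in [6,8]:
  j=6: false
  j=7: true
  j=8: true
Fails at j=6 → formula fails.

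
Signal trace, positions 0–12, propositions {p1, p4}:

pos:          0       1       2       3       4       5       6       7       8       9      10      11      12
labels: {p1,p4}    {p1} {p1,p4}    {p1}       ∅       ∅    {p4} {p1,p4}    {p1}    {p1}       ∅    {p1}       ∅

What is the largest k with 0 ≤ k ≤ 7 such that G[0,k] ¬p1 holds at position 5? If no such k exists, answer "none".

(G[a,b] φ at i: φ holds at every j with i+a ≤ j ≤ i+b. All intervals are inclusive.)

1

¬p1 must hold from j=5 onward; find where it first fails.
  j=5: holds
  j=6: holds
  j=7: fails
Holds on [5,6], so largest k = 1.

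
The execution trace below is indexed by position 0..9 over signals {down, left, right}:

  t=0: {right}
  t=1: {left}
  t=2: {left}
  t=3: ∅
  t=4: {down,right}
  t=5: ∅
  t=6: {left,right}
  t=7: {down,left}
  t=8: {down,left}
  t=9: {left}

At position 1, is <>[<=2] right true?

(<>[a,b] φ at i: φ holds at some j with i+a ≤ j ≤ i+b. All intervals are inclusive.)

No

Check right at each j in [1,3]:
  j=1: false
  j=2: false
  j=3: false
No position in the window satisfies it → formula fails.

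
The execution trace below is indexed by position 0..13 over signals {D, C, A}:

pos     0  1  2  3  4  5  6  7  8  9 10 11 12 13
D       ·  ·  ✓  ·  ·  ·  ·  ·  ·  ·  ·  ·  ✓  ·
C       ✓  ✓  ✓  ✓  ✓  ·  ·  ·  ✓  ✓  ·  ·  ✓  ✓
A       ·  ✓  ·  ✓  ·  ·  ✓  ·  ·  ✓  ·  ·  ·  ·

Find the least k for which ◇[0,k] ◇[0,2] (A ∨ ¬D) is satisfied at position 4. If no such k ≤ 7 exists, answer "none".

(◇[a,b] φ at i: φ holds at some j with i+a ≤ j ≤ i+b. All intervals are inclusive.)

Scan j = 4,5,… for ◇[0,2] (A ∨ ¬D):
  j=4: holds
First hit at j=4, so smallest k = 4-4 = 0.

0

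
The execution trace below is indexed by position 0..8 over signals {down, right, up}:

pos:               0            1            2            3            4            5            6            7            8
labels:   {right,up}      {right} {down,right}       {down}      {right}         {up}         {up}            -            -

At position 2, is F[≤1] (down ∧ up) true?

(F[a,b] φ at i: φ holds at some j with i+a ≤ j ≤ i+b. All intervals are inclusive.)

Does not hold

Check (down ∧ up) at each j in [2,3]:
  j=2: false
  j=3: false
No position in the window satisfies it → formula fails.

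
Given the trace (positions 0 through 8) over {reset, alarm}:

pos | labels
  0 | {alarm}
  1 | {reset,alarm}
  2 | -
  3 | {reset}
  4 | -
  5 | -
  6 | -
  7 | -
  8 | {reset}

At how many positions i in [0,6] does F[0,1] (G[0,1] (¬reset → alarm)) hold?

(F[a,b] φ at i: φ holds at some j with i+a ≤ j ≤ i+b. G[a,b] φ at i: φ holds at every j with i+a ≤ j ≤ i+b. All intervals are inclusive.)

Evaluate at each i in [0,6]:
  i=0: ✓ (witness j=0)
  i=1: ✗ (none in [1,2])
  i=2: ✗ (none in [2,3])
  i=3: ✗ (none in [3,4])
  i=4: ✗ (none in [4,5])
  i=5: ✗ (none in [5,6])
  i=6: ✗ (none in [6,7])
Positions where it holds: {0} → 1.

1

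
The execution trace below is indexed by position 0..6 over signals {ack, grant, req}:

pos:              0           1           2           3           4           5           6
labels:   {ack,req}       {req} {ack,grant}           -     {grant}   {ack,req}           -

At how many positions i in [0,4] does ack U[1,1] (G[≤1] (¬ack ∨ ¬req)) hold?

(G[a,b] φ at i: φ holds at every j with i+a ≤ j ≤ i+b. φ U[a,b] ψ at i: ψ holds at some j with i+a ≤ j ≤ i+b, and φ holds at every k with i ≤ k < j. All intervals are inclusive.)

2

Evaluate at each i in [0,4]:
  i=0: ✓ (rhs at j=1; lhs holds on [0,0])
  i=1: ✗ (lhs fails at k=1 before rhs at j=2)
  i=2: ✓ (rhs at j=3; lhs holds on [2,2])
  i=3: ✗ (no rhs in [4,4])
  i=4: ✗ (no rhs in [5,5])
Positions where it holds: {0, 2} → 2.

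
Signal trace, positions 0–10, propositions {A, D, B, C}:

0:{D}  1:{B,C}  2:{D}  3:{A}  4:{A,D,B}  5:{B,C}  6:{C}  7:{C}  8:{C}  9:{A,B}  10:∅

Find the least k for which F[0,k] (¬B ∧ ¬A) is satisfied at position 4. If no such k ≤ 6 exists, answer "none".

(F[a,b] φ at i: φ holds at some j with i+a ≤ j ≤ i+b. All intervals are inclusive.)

2

Scan j = 4,5,… for (¬B ∧ ¬A):
  j=4: fails
  j=5: fails
  j=6: holds
First hit at j=6, so smallest k = 6-4 = 2.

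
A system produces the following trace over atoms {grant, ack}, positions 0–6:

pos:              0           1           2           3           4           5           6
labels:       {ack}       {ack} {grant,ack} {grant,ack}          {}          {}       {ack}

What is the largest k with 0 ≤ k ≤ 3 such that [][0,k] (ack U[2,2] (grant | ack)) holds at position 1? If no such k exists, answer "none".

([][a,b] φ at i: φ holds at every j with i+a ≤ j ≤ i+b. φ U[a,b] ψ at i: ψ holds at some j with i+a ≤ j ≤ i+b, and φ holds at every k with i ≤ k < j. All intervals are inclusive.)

(ack U[2,2] (grant | ack)) must hold from j=1 onward; find where it first fails.
  j=1: holds
  j=2: fails
Holds on [1,1], so largest k = 0.

0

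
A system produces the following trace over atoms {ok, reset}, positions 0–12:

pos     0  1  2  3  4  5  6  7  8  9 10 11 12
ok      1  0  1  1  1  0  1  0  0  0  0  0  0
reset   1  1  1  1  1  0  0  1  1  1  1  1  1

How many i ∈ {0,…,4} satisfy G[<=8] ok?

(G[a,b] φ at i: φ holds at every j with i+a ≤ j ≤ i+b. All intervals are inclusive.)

0

Evaluate at each i in [0,4]:
  i=0: ✗ (fails at j=1)
  i=1: ✗ (fails at j=1)
  i=2: ✗ (fails at j=5)
  i=3: ✗ (fails at j=5)
  i=4: ✗ (fails at j=5)
Positions where it holds: {} → 0.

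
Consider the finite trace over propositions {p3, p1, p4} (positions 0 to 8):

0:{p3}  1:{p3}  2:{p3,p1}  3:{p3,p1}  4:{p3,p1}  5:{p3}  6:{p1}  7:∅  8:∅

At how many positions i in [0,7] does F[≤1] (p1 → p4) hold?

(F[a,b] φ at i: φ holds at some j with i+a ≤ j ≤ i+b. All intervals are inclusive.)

Evaluate at each i in [0,7]:
  i=0: ✓ (witness j=0)
  i=1: ✓ (witness j=1)
  i=2: ✗ (none in [2,3])
  i=3: ✗ (none in [3,4])
  i=4: ✓ (witness j=5)
  i=5: ✓ (witness j=5)
  i=6: ✓ (witness j=7)
  i=7: ✓ (witness j=7)
Positions where it holds: {0, 1, 4, 5, 6, 7} → 6.

6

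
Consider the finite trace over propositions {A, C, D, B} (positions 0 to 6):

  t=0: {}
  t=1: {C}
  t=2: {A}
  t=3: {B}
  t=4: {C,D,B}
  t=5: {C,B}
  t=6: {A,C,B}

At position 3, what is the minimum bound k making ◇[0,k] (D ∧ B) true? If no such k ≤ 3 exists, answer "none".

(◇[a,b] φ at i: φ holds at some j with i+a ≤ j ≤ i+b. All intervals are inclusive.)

Scan j = 3,4,… for (D ∧ B):
  j=3: fails
  j=4: holds
First hit at j=4, so smallest k = 4-3 = 1.

1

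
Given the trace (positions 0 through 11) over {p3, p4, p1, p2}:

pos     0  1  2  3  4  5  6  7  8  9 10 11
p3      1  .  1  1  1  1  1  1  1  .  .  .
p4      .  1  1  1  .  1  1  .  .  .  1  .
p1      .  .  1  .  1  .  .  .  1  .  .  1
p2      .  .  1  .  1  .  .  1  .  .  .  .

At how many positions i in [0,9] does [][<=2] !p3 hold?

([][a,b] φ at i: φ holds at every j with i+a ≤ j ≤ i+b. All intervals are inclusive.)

1

Evaluate at each i in [0,9]:
  i=0: ✗ (fails at j=0)
  i=1: ✗ (fails at j=2)
  i=2: ✗ (fails at j=2)
  i=3: ✗ (fails at j=3)
  i=4: ✗ (fails at j=4)
  i=5: ✗ (fails at j=5)
  i=6: ✗ (fails at j=6)
  i=7: ✗ (fails at j=7)
  i=8: ✗ (fails at j=8)
  i=9: ✓ (all of [9,11])
Positions where it holds: {9} → 1.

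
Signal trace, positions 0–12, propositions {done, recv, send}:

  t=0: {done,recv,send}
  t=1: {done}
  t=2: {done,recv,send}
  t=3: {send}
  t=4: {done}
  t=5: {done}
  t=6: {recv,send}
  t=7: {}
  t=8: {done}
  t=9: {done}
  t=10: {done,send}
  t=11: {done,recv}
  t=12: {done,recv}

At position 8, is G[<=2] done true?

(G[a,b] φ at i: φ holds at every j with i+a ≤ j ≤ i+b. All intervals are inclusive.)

Check done at every j in [8,10]:
  j=8: true
  j=9: true
  j=10: true
All positions satisfy it → formula holds.

True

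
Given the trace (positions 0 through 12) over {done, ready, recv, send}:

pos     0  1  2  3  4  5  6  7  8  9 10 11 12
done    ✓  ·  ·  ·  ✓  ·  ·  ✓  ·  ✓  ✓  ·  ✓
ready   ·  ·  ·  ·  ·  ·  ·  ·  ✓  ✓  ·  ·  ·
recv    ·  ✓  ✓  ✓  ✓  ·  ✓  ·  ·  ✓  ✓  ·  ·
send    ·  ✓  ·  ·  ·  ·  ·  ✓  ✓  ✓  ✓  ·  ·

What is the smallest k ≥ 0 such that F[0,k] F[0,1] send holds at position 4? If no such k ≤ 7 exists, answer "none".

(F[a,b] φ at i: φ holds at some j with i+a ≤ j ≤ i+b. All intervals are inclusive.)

2

Scan j = 4,5,… for F[0,1] send:
  j=4: fails
  j=5: fails
  j=6: holds
First hit at j=6, so smallest k = 6-4 = 2.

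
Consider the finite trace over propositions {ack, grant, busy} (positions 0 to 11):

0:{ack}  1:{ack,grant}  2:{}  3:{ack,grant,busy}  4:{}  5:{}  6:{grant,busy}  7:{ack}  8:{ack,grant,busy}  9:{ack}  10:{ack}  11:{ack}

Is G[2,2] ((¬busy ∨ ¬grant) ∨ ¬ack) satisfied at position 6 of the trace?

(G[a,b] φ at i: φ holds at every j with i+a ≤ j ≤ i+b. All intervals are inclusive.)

False

Check ((¬busy ∨ ¬grant) ∨ ¬ack) at every j in [8,8]:
  j=8: false
Fails at j=8 → formula fails.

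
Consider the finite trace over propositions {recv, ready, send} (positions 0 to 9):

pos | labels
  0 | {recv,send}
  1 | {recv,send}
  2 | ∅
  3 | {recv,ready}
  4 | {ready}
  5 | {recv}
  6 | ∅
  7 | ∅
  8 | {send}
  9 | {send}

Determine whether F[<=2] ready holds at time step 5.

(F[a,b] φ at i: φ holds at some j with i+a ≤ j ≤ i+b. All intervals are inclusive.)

Check ready at each j in [5,7]:
  j=5: false
  j=6: false
  j=7: false
No position in the window satisfies it → formula fails.

Does not hold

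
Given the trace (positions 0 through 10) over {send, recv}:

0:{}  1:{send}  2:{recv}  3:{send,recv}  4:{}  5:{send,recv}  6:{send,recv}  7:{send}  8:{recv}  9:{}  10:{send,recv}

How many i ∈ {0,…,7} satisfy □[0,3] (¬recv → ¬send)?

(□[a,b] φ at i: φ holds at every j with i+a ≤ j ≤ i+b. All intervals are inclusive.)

Evaluate at each i in [0,7]:
  i=0: ✗ (fails at j=1)
  i=1: ✗ (fails at j=1)
  i=2: ✓ (all of [2,5])
  i=3: ✓ (all of [3,6])
  i=4: ✗ (fails at j=7)
  i=5: ✗ (fails at j=7)
  i=6: ✗ (fails at j=7)
  i=7: ✗ (fails at j=7)
Positions where it holds: {2, 3} → 2.

2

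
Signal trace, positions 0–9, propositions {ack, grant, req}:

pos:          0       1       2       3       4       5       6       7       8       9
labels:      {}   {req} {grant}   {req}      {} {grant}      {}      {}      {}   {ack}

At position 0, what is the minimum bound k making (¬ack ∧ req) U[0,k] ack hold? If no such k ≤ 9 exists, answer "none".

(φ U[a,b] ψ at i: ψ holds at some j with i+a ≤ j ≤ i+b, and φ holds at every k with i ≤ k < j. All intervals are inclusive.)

Need earliest j ≥ 0 with ack, and (¬ack ∧ req) at every k in [0,j-1].
  j=0: rhs fails.
  j=1: rhs fails.
  j=2: rhs fails.
  j=3: rhs fails.
  j=4: rhs fails.
  j=5: rhs fails.
  j=6: rhs fails.
  j=7: rhs fails.
  j=8: rhs fails.
  j=9: rhs holds but lhs fails at k=0.
No witness within the range → none.

none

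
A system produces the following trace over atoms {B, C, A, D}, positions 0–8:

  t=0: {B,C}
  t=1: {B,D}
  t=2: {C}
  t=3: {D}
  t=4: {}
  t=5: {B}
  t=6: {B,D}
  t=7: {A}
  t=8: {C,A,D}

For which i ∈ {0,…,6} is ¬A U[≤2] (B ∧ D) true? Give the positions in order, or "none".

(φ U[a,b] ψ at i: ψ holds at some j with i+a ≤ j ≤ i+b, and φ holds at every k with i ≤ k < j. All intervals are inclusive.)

Evaluate at each i in [0,6]:
  i=0: ✓ (rhs at j=1; lhs holds on [0,0])
  i=1: ✓ (rhs at j=1)
  i=2: ✗ (no rhs in [2,4])
  i=3: ✗ (no rhs in [3,5])
  i=4: ✓ (rhs at j=6; lhs holds on [4,5])
  i=5: ✓ (rhs at j=6; lhs holds on [5,5])
  i=6: ✓ (rhs at j=6)

0, 1, 4, 5, 6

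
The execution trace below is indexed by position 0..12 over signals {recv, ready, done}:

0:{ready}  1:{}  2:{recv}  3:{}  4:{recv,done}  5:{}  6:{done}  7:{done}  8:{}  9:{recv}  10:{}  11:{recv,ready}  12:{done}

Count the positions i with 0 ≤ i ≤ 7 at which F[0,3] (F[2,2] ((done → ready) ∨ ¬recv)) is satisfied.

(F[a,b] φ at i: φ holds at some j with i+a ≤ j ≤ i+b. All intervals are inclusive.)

8

Evaluate at each i in [0,7]:
  i=0: ✓ (witness j=0)
  i=1: ✓ (witness j=1)
  i=2: ✓ (witness j=3)
  i=3: ✓ (witness j=3)
  i=4: ✓ (witness j=4)
  i=5: ✓ (witness j=5)
  i=6: ✓ (witness j=6)
  i=7: ✓ (witness j=7)
Positions where it holds: {0, 1, 2, 3, 4, 5, 6, 7} → 8.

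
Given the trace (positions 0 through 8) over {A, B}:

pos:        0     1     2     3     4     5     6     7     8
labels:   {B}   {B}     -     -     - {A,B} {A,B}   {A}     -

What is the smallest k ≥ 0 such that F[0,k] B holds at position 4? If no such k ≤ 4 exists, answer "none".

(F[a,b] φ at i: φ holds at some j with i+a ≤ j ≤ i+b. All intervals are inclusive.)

1

Scan j = 4,5,… for B:
  j=4: fails
  j=5: holds
First hit at j=5, so smallest k = 5-4 = 1.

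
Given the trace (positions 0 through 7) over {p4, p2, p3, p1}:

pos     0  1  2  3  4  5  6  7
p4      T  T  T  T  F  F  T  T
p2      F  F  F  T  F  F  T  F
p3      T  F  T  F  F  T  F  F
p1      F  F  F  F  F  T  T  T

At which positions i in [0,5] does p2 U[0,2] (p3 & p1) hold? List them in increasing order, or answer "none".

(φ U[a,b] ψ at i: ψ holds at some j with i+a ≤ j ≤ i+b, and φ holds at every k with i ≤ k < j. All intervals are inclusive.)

5

Evaluate at each i in [0,5]:
  i=0: ✗ (no rhs in [0,2])
  i=1: ✗ (no rhs in [1,3])
  i=2: ✗ (no rhs in [2,4])
  i=3: ✗ (lhs fails at k=4 before rhs at j=5)
  i=4: ✗ (lhs fails at k=4 before rhs at j=5)
  i=5: ✓ (rhs at j=5)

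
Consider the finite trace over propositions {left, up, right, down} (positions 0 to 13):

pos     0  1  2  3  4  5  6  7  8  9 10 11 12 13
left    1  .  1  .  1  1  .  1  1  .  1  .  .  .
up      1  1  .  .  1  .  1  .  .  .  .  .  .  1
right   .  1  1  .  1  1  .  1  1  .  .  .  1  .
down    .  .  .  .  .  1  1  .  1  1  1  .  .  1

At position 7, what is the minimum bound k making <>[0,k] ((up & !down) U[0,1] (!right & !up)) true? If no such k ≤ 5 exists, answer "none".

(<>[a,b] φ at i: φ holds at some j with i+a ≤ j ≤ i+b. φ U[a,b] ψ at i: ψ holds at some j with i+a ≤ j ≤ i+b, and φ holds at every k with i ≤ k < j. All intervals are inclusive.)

2

Scan j = 7,8,… for ((up & !down) U[0,1] (!right & !up)):
  j=7: fails
  j=8: fails
  j=9: holds
First hit at j=9, so smallest k = 9-7 = 2.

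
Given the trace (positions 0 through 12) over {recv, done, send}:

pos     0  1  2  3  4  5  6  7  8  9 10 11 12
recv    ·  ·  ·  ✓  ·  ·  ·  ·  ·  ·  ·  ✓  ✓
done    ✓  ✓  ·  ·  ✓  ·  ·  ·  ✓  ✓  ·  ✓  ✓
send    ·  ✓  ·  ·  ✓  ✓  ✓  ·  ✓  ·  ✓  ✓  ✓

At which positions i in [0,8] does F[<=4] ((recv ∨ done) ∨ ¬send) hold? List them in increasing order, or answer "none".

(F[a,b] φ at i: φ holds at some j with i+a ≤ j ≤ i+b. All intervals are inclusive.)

0, 1, 2, 3, 4, 5, 6, 7, 8

Evaluate at each i in [0,8]:
  i=0: ✓ (witness j=0)
  i=1: ✓ (witness j=1)
  i=2: ✓ (witness j=2)
  i=3: ✓ (witness j=3)
  i=4: ✓ (witness j=4)
  i=5: ✓ (witness j=7)
  i=6: ✓ (witness j=7)
  i=7: ✓ (witness j=7)
  i=8: ✓ (witness j=8)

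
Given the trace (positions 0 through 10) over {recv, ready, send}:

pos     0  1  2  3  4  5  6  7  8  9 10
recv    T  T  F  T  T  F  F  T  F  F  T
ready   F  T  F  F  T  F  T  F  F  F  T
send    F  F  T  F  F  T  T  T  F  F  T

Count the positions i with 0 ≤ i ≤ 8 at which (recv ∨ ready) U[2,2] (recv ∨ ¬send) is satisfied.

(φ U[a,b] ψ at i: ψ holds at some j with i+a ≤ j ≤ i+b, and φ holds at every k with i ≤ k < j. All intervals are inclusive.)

Evaluate at each i in [0,8]:
  i=0: ✗ (no rhs in [2,2])
  i=1: ✗ (lhs fails at k=2 before rhs at j=3)
  i=2: ✗ (lhs fails at k=2 before rhs at j=4)
  i=3: ✗ (no rhs in [5,5])
  i=4: ✗ (no rhs in [6,6])
  i=5: ✗ (lhs fails at k=5 before rhs at j=7)
  i=6: ✓ (rhs at j=8; lhs holds on [6,7])
  i=7: ✗ (lhs fails at k=8 before rhs at j=9)
  i=8: ✗ (lhs fails at k=8 before rhs at j=10)
Positions where it holds: {6} → 1.

1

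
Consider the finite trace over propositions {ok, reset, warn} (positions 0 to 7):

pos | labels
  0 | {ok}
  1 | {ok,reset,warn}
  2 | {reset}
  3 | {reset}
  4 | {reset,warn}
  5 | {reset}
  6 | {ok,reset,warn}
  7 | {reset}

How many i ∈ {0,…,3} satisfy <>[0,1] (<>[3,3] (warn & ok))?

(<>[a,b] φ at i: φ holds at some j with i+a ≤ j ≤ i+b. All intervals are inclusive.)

2

Evaluate at each i in [0,3]:
  i=0: ✗ (none in [0,1])
  i=1: ✗ (none in [1,2])
  i=2: ✓ (witness j=3)
  i=3: ✓ (witness j=3)
Positions where it holds: {2, 3} → 2.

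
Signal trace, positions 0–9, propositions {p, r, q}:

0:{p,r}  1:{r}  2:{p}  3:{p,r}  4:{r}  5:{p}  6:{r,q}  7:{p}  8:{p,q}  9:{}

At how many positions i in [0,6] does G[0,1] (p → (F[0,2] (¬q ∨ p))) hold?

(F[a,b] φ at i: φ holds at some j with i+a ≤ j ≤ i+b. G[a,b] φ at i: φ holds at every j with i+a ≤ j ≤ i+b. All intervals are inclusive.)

Evaluate at each i in [0,6]:
  i=0: ✓ (all of [0,1])
  i=1: ✓ (all of [1,2])
  i=2: ✓ (all of [2,3])
  i=3: ✓ (all of [3,4])
  i=4: ✓ (all of [4,5])
  i=5: ✓ (all of [5,6])
  i=6: ✓ (all of [6,7])
Positions where it holds: {0, 1, 2, 3, 4, 5, 6} → 7.

7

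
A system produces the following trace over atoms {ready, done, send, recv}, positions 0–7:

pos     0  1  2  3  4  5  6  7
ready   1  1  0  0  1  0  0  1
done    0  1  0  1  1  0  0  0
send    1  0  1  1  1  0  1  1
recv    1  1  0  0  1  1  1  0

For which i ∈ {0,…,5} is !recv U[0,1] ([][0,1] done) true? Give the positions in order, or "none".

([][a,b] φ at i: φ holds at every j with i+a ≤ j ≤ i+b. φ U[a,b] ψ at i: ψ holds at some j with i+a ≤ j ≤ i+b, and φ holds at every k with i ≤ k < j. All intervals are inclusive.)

Evaluate at each i in [0,5]:
  i=0: ✗ (no rhs in [0,1])
  i=1: ✗ (no rhs in [1,2])
  i=2: ✓ (rhs at j=3; lhs holds on [2,2])
  i=3: ✓ (rhs at j=3)
  i=4: ✗ (no rhs in [4,5])
  i=5: ✗ (no rhs in [5,6])

2, 3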